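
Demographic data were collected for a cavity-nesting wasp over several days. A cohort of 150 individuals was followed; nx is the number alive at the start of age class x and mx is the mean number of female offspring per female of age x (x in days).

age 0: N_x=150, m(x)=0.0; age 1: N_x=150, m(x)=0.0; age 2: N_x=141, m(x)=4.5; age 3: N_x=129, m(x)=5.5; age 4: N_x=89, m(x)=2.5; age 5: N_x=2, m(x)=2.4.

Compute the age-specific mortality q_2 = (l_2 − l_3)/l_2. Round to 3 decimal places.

lx = nx/n0 = nx/150: 1, 1, 0.94, 0.86, 0.59333…, 0.01333…
q_2 = (l_2 − l_3) / l_2 = (0.94 − 0.86) / 0.94
     = 0.08 / 0.94 = 0.085106… → 0.085

0.085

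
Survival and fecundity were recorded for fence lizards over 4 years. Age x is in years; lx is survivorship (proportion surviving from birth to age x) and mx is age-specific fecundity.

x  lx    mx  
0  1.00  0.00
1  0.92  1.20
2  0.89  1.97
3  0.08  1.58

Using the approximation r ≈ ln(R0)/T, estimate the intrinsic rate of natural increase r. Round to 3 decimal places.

0.654

R0 = Σ lx·mx = 0 + 1.104 + 1.7533 + 0.1264 = 2.9837
Σ x·lx·mx = 4.9898; T = 4.9898/2.9837 = 1.67235…
r ≈ ln(R0)/T = ln(2.9837)/1.67235… = 0.65367… → 0.654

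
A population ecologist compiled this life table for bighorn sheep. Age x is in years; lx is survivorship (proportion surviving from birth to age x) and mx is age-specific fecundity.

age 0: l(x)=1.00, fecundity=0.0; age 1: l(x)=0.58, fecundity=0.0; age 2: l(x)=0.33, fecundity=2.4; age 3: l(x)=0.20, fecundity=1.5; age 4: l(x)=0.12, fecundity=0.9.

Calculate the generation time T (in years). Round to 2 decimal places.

2.43

lx·mx: 0, 0, 0.792, 0.3, 0.108 → R0 = 1.2
x·lx·mx: 0, 0, 1.584, 0.9, 0.432 → Σ = 2.916
T = 2.916 / 1.2 = 2.43 → 2.43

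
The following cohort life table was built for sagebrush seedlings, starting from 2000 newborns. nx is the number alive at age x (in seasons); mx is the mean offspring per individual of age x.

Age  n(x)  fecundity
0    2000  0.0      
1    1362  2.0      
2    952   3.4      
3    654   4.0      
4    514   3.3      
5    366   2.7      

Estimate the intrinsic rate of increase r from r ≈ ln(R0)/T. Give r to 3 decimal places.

lx = nx/n0 = nx/2000: 1, 0.681, 0.476, 0.327, 0.257, 0.183
R0 = Σ lx·mx = 0 + 1.362 + 1.6184 + 1.308 + 0.8481 + 0.4941 = 5.6306
Σ x·lx·mx = 14.3857; T = 14.3857/5.6306 = 2.55491…
r ≈ ln(R0)/T = ln(5.6306)/2.55491… = 0.67643… → 0.676

0.676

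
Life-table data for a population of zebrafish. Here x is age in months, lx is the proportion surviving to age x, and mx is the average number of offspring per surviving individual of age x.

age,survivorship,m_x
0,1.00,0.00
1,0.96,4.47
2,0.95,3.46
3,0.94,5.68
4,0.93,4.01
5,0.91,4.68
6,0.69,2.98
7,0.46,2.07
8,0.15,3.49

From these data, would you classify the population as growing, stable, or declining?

R0 = Σ lx·mx = 0 + 4.2912 + 3.287 + 5.3392 + 3.7293 + 4.2588 + 2.0562 + 0.9522 + 0.5235 = 24.4374
R0 > 1, so the population is growing.

growing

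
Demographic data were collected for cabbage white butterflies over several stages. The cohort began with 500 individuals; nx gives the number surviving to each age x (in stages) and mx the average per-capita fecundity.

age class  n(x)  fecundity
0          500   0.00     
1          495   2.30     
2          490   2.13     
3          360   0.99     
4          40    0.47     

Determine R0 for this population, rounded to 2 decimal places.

lx = nx/n0 = nx/500: 1, 0.99, 0.98, 0.72, 0.08
lx·mx by age: 0, 2.277, 2.0874, 0.7128, 0.0376
R0 = Σ lx·mx = 5.1148 → 5.11

5.11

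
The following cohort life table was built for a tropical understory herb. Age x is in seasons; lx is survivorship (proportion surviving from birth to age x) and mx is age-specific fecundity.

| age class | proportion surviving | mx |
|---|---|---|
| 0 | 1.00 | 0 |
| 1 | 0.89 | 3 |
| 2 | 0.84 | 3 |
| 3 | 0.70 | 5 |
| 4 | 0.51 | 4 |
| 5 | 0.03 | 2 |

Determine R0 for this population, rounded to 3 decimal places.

lx·mx by age: 0, 2.67, 2.52, 3.5, 2.04, 0.06
R0 = Σ lx·mx = 10.79 → 10.790

10.790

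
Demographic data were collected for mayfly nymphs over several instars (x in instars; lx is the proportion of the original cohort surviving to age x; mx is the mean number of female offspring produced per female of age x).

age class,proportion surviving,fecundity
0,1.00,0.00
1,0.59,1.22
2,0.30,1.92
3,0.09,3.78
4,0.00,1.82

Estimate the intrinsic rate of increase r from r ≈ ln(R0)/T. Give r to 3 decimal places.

0.278

R0 = Σ lx·mx = 0 + 0.7198 + 0.576 + 0.3402 + 0 = 1.636
Σ x·lx·mx = 2.8924; T = 2.8924/1.636 = 1.76797…
r ≈ ln(R0)/T = ln(1.636)/1.76797… = 0.27843… → 0.278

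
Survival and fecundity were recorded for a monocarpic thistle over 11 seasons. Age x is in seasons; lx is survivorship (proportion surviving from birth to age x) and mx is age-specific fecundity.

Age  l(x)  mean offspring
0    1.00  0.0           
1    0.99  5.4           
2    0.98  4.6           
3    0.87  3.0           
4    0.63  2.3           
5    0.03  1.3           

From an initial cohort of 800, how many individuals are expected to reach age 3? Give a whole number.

696

Expected survivors = N0 · l_3 = 800 × 0.87 = 696 → 696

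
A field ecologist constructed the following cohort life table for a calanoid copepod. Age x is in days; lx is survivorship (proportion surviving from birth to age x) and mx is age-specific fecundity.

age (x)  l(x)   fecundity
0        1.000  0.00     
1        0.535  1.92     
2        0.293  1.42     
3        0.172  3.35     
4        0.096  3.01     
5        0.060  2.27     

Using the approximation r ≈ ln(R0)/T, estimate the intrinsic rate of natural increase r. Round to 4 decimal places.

0.4028

R0 = Σ lx·mx = 0 + 1.0272 + 0.41606 + 0.5762 + 0.28896 + 0.1362 = 2.44462
Σ x·lx·mx = 5.42476; T = 5.42476/2.44462 = 2.21906…
r ≈ ln(R0)/T = ln(2.44462)/2.21906… = 0.402823… → 0.4028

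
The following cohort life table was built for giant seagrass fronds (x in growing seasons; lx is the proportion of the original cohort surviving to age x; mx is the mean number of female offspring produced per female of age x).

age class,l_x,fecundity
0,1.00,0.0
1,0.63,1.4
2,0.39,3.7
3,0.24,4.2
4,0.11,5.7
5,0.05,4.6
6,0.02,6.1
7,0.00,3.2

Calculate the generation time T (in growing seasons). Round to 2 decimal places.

2.59

lx·mx: 0, 0.882, 1.443, 1.008, 0.627, 0.23, 0.122, 0 → R0 = 4.312
x·lx·mx: 0, 0.882, 2.886, 3.024, 2.508, 1.15, 0.732, 0 → Σ = 11.182
T = 11.182 / 4.312 = 2.593228… → 2.59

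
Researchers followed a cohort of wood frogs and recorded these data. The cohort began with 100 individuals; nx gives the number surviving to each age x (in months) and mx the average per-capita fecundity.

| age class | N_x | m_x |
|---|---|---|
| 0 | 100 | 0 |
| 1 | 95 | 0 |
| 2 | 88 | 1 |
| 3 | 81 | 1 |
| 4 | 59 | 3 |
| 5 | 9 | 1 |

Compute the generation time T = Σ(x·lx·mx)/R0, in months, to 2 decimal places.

3.30

lx = nx/n0 = nx/100: 1, 0.95, 0.88, 0.81, 0.59, 0.09
lx·mx: 0, 0, 0.88, 0.81, 1.77, 0.09 → R0 = 3.55
x·lx·mx: 0, 0, 1.76, 2.43, 7.08, 0.45 → Σ = 11.72
T = 11.72 / 3.55 = 3.301408… → 3.30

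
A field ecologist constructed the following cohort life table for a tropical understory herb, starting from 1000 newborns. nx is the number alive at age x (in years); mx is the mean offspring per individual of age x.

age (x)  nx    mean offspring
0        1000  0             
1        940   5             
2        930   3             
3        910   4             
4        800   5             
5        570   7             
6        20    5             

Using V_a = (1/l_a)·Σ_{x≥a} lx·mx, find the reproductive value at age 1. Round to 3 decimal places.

20.447

lx = nx/n0 = nx/1000: 1, 0.94, 0.93, 0.91, 0.8, 0.57, 0.02
lx·mx for x ≥ 1: 4.7, 2.79, 3.64, 4, 3.99, 0.1 → sum = 19.22
V_1 = 19.22 / l_1 = 19.22 / 0.94 = 20.446809… → 20.447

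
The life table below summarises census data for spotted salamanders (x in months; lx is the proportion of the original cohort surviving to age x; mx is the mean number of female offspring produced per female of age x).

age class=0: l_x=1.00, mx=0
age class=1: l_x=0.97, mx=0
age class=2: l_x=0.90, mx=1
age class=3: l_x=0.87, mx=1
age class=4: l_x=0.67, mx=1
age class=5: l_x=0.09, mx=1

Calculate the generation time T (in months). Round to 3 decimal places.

2.980

lx·mx: 0, 0, 0.9, 0.87, 0.67, 0.09 → R0 = 2.53
x·lx·mx: 0, 0, 1.8, 2.61, 2.68, 0.45 → Σ = 7.54
T = 7.54 / 2.53 = 2.980237… → 2.980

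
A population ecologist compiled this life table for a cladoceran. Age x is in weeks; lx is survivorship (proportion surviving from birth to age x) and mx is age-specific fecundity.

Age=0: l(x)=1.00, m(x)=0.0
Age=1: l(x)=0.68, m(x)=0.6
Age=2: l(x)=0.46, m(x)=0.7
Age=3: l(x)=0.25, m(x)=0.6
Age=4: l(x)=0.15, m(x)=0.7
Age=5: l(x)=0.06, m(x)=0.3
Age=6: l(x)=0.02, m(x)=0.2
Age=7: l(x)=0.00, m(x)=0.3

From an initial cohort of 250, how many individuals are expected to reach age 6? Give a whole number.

5

Expected survivors = N0 · l_6 = 250 × 0.02 = 5 → 5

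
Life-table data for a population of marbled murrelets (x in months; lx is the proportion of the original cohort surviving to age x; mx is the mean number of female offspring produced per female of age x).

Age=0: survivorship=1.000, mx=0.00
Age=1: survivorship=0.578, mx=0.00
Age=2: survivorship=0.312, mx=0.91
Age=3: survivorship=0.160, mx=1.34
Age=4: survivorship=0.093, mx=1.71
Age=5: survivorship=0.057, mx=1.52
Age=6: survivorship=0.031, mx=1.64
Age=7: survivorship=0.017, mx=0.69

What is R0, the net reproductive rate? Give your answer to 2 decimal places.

lx·mx by age: 0, 0, 0.28392, 0.2144, 0.15903, 0.08664, 0.05084, 0.01173
R0 = Σ lx·mx = 0.80656 → 0.81

0.81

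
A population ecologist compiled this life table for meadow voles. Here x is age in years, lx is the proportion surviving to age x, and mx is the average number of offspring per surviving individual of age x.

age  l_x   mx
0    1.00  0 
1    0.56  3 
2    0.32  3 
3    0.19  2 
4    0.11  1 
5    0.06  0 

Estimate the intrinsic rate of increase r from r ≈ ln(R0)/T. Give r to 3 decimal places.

0.689

R0 = Σ lx·mx = 0 + 1.68 + 0.96 + 0.38 + 0.11 + 0 = 3.13
Σ x·lx·mx = 5.18; T = 5.18/3.13 = 1.65495…
r ≈ ln(R0)/T = ln(3.13)/1.65495… = 0.68947… → 0.689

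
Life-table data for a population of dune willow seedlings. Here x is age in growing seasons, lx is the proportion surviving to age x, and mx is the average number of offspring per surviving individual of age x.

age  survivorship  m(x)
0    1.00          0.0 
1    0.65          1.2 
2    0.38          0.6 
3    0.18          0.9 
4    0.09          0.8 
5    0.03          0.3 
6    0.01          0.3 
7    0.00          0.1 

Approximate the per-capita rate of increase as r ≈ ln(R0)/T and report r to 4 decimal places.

R0 = Σ lx·mx = 0 + 0.78 + 0.228 + 0.162 + 0.072 + 0.009 + 0.003 + 0 = 1.254
Σ x·lx·mx = 2.073; T = 2.073/1.254 = 1.65311…
r ≈ ln(R0)/T = ln(1.254)/1.65311… = 0.136917… → 0.1369

0.1369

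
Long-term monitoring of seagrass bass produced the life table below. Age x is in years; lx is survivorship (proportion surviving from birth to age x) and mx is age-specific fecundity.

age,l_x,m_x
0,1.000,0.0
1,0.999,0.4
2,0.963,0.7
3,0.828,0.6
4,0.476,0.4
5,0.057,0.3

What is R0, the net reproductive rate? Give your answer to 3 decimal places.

lx·mx by age: 0, 0.3996, 0.6741, 0.4968, 0.1904, 0.0171
R0 = Σ lx·mx = 1.778 → 1.778

1.778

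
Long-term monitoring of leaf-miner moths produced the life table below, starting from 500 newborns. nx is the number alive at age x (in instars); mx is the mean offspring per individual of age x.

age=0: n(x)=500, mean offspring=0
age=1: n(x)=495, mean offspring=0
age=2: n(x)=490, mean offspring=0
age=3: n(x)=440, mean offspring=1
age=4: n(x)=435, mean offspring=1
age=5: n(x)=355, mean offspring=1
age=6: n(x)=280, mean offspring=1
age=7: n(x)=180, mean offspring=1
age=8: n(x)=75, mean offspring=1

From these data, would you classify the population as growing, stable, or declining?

lx = nx/n0 = nx/500: 1, 0.99, 0.98, 0.88, 0.87, 0.71, 0.56, 0.36, 0.15
R0 = Σ lx·mx = 0 + 0 + 0 + 0.88 + 0.87 + 0.71 + 0.56 + 0.36 + 0.15 = 3.53
R0 > 1, so the population is growing.

growing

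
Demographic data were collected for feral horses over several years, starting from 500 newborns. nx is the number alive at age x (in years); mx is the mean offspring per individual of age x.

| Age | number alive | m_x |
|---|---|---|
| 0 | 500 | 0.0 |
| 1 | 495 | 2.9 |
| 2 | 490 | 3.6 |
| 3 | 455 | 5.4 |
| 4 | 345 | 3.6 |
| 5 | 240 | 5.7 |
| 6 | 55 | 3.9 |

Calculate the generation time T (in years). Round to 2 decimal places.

lx = nx/n0 = nx/500: 1, 0.99, 0.98, 0.91, 0.69, 0.48, 0.11
lx·mx: 0, 2.871, 3.528, 4.914, 2.484, 2.736, 0.429 → R0 = 16.962
x·lx·mx: 0, 2.871, 7.056, 14.742, 9.936, 13.68, 2.574 → Σ = 50.859
T = 50.859 / 16.962 = 2.998408… → 3.00

3.00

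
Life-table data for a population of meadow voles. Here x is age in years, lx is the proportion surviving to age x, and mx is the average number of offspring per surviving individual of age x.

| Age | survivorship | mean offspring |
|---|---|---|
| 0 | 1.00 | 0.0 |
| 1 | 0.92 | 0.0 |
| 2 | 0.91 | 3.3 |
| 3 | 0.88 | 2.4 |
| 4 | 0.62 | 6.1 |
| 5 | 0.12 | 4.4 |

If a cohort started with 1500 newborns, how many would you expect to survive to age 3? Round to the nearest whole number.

Expected survivors = N0 · l_3 = 1500 × 0.88 = 1320 → 1320

1320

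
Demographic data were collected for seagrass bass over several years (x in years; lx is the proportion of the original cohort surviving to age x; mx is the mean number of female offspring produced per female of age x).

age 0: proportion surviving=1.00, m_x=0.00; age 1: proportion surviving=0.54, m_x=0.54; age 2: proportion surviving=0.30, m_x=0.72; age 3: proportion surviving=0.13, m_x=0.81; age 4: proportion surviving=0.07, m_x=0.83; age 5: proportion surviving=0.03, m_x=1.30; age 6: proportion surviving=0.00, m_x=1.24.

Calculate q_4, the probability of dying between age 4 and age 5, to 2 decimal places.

q_4 = (l_4 − l_5) / l_4 = (0.07 − 0.03) / 0.07
     = 0.04 / 0.07 = 0.571429… → 0.57

0.57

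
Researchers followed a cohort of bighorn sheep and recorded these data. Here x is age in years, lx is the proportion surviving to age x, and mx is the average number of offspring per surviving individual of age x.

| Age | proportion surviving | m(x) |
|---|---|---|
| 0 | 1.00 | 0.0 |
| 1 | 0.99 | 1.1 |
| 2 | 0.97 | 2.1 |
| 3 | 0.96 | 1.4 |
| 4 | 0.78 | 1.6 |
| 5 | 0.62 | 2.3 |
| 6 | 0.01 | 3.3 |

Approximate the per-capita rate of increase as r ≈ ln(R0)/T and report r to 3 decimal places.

0.657

R0 = Σ lx·mx = 0 + 1.089 + 2.037 + 1.344 + 1.248 + 1.426 + 0.033 = 7.177
Σ x·lx·mx = 21.515; T = 21.515/7.177 = 2.99777…
r ≈ ln(R0)/T = ln(7.177)/2.99777… = 0.65745… → 0.657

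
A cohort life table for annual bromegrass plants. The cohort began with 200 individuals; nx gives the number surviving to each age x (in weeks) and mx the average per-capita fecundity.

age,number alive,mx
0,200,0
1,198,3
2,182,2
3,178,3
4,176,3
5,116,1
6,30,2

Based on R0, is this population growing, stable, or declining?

lx = nx/n0 = nx/200: 1, 0.99, 0.91, 0.89, 0.88, 0.58, 0.15
R0 = Σ lx·mx = 0 + 2.97 + 1.82 + 2.67 + 2.64 + 0.58 + 0.3 = 10.98
R0 > 1, so the population is growing.

growing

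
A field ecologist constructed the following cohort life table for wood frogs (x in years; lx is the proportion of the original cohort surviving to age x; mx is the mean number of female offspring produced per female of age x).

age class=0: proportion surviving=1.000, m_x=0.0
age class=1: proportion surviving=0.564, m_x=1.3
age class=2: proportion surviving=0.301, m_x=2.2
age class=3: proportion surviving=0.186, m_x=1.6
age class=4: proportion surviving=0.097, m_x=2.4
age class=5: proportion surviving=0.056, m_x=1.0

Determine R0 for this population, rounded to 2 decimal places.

lx·mx by age: 0, 0.7332, 0.6622, 0.2976, 0.2328, 0.056
R0 = Σ lx·mx = 1.9818 → 1.98

1.98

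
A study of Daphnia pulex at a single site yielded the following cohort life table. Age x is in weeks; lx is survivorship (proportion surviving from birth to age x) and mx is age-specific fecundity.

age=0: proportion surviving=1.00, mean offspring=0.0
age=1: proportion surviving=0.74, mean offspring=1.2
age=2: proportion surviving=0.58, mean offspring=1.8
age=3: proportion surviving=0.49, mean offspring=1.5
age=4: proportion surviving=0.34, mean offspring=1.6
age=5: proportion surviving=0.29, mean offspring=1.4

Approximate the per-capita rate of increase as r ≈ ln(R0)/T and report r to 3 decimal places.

0.495

R0 = Σ lx·mx = 0 + 0.888 + 1.044 + 0.735 + 0.544 + 0.406 = 3.617
Σ x·lx·mx = 9.387; T = 9.387/3.617 = 2.59524…
r ≈ ln(R0)/T = ln(3.617)/2.59524… = 0.49538… → 0.495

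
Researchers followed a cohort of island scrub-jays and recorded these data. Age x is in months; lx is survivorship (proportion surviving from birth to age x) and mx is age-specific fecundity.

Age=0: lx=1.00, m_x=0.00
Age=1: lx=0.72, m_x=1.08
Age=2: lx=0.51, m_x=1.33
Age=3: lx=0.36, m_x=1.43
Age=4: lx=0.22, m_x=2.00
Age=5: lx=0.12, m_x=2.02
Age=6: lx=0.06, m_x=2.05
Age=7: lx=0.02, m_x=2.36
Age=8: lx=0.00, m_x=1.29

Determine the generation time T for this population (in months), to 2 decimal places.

2.73

lx·mx: 0, 0.7776, 0.6783, 0.5148, 0.44, 0.2424, 0.123, 0.0472, 0 → R0 = 2.8233
x·lx·mx: 0, 0.7776, 1.3566, 1.5444, 1.76, 1.212, 0.738, 0.3304, 0 → Σ = 7.719
T = 7.719 / 2.8233 = 2.734035… → 2.73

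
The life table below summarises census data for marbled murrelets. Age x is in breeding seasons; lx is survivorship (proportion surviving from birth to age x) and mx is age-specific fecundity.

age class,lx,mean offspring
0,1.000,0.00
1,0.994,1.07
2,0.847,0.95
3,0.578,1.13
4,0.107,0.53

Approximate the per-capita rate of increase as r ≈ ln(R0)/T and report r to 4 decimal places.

0.5025

R0 = Σ lx·mx = 0 + 1.06358 + 0.80465 + 0.65314 + 0.05671 = 2.57808
Σ x·lx·mx = 4.85914; T = 4.85914/2.57808 = 1.88479…
r ≈ ln(R0)/T = ln(2.57808)/1.88479… = 0.502467… → 0.5025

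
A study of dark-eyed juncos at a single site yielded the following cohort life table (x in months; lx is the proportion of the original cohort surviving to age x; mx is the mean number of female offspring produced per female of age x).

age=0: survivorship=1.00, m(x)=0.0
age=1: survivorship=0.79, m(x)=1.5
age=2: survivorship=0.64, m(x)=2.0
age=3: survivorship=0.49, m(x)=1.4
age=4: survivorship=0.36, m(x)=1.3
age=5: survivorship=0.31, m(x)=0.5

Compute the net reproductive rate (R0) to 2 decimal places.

3.77

lx·mx by age: 0, 1.185, 1.28, 0.686, 0.468, 0.155
R0 = Σ lx·mx = 3.774 → 3.77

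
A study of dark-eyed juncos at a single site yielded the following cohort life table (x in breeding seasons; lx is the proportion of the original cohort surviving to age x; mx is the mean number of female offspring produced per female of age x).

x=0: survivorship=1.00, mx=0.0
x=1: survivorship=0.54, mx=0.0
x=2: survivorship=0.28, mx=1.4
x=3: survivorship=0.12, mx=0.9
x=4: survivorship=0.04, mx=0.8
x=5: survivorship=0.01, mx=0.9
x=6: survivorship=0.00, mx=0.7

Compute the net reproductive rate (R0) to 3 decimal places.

lx·mx by age: 0, 0, 0.392, 0.108, 0.032, 0.009, 0
R0 = Σ lx·mx = 0.541 → 0.541

0.541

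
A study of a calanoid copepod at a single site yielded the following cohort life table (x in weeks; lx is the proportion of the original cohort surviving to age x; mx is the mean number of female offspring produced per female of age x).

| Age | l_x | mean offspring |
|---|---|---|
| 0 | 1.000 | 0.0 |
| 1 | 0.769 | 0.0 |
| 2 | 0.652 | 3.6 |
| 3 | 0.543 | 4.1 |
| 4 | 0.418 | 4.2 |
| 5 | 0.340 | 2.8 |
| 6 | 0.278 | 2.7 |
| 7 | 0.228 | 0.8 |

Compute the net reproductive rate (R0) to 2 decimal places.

8.21

lx·mx by age: 0, 0, 2.3472, 2.2263, 1.7556, 0.952, 0.7506, 0.1824
R0 = Σ lx·mx = 8.2141 → 8.21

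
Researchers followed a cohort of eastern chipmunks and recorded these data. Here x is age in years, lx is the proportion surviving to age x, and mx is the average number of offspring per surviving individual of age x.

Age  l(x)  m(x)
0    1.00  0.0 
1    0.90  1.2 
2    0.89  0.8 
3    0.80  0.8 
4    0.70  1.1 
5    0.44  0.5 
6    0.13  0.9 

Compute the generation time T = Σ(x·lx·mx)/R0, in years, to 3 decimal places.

lx·mx: 0, 1.08, 0.712, 0.64, 0.77, 0.22, 0.117 → R0 = 3.539
x·lx·mx: 0, 1.08, 1.424, 1.92, 3.08, 1.1, 0.702 → Σ = 9.306
T = 9.306 / 3.539 = 2.629556… → 2.630

2.630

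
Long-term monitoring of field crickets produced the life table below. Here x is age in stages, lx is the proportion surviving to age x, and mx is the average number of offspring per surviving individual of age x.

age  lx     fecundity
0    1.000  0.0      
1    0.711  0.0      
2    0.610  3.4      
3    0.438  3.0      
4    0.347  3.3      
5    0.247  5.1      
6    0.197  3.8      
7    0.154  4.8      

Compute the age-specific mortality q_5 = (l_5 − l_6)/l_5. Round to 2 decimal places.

0.20

q_5 = (l_5 − l_6) / l_5 = (0.247 − 0.197) / 0.247
     = 0.05 / 0.247 = 0.202429… → 0.20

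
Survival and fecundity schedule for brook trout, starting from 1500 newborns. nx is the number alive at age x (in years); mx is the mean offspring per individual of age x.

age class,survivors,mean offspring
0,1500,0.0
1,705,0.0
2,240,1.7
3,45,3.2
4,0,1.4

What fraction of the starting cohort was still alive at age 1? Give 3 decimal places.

0.470

l_1 = n_1/n_0 = 705/1500 = 0.47 → 0.470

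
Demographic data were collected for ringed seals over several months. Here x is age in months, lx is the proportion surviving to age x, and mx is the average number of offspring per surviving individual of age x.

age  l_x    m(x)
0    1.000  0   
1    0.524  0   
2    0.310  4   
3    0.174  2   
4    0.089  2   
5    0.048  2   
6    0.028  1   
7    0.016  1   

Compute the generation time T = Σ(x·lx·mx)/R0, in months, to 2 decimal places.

lx·mx: 0, 0, 1.24, 0.348, 0.178, 0.096, 0.028, 0.016 → R0 = 1.906
x·lx·mx: 0, 0, 2.48, 1.044, 0.712, 0.48, 0.168, 0.112 → Σ = 4.996
T = 4.996 / 1.906 = 2.621196… → 2.62

2.62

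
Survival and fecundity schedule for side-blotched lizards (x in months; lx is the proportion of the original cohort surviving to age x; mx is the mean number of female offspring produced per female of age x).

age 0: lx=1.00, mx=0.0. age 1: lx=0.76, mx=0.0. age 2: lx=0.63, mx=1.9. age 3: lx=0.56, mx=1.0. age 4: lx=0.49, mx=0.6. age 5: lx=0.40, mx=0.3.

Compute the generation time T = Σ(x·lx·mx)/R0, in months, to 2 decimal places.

lx·mx: 0, 0, 1.197, 0.56, 0.294, 0.12 → R0 = 2.171
x·lx·mx: 0, 0, 2.394, 1.68, 1.176, 0.6 → Σ = 5.85
T = 5.85 / 2.171 = 2.694611… → 2.69

2.69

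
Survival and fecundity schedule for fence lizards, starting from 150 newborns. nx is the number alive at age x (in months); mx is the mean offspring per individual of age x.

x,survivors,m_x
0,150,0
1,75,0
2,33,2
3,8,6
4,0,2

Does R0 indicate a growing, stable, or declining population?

declining

lx = nx/n0 = nx/150: 1, 0.5, 0.22, 0.05333…, 0
R0 = Σ lx·mx = 0 + 0 + 0.44 + 0.32… + 0 = 0.76…
R0 < 1, so the population is declining.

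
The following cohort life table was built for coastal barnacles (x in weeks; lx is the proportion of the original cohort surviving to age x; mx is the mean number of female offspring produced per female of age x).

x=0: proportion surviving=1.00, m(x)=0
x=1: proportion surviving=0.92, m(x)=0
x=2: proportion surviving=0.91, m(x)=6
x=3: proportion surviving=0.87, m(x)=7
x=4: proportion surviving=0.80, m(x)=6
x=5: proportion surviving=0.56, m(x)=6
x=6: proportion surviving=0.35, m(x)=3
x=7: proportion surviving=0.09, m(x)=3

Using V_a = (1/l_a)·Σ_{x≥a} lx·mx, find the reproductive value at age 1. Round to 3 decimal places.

22.859

lx·mx for x ≥ 1: 0, 5.46, 6.09, 4.8, 3.36, 1.05, 0.27 → sum = 21.03
V_1 = 21.03 / l_1 = 21.03 / 0.92 = 22.858696… → 22.859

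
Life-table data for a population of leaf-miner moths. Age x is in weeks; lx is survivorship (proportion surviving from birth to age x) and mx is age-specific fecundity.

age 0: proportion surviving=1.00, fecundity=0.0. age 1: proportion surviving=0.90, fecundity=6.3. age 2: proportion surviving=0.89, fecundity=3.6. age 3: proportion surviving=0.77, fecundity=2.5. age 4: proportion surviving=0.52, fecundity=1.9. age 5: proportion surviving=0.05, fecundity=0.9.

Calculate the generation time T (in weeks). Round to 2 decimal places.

1.86

lx·mx: 0, 5.67, 3.204, 1.925, 0.988, 0.045 → R0 = 11.832
x·lx·mx: 0, 5.67, 6.408, 5.775, 3.952, 0.225 → Σ = 22.03
T = 22.03 / 11.832 = 1.8619… → 1.86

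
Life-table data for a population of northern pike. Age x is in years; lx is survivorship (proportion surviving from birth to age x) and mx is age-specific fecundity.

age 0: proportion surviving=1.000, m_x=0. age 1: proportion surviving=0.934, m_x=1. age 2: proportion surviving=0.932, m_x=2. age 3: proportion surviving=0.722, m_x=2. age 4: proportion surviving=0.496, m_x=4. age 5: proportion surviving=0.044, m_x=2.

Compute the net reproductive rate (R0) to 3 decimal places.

6.314

lx·mx by age: 0, 0.934, 1.864, 1.444, 1.984, 0.088
R0 = Σ lx·mx = 6.314 → 6.314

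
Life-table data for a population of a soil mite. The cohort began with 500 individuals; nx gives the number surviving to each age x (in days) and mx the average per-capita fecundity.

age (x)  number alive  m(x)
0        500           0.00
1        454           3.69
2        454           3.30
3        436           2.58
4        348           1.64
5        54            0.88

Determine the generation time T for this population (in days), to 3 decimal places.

lx = nx/n0 = nx/500: 1, 0.908, 0.908, 0.872, 0.696, 0.108
lx·mx: 0, 3.35052, 2.9964, 2.24976, 1.14144, 0.09504 → R0 = 9.83316
x·lx·mx: 0, 3.35052, 5.9928, 6.74928, 4.56576, 0.4752 → Σ = 21.13356
T = 21.13356 / 9.83316 = 2.149213… → 2.149

2.149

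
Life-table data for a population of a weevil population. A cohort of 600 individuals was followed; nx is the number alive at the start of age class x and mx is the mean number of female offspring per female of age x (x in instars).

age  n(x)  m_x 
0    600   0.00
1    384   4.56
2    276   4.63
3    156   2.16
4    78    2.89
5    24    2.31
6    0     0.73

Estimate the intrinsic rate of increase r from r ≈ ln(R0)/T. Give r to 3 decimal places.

lx = nx/n0 = nx/600: 1, 0.64, 0.46, 0.26, 0.13, 0.04, 0
R0 = Σ lx·mx = 0 + 2.9184 + 2.1298 + 0.5616 + 0.3757 + 0.0924 + 0 = 6.0779
Σ x·lx·mx = 10.8276; T = 10.8276/6.0779 = 1.78147…
r ≈ ln(R0)/T = ln(6.0779)/1.78147… = 1.01302… → 1.013

1.013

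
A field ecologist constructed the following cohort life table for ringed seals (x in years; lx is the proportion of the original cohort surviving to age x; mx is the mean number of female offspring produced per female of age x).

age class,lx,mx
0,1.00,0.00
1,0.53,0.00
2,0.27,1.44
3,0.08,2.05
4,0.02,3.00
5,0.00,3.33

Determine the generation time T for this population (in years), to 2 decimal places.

lx·mx: 0, 0, 0.3888, 0.164, 0.06, 0 → R0 = 0.6128
x·lx·mx: 0, 0, 0.7776, 0.492, 0.24, 0 → Σ = 1.5096
T = 1.5096 / 0.6128 = 2.463446… → 2.46

2.46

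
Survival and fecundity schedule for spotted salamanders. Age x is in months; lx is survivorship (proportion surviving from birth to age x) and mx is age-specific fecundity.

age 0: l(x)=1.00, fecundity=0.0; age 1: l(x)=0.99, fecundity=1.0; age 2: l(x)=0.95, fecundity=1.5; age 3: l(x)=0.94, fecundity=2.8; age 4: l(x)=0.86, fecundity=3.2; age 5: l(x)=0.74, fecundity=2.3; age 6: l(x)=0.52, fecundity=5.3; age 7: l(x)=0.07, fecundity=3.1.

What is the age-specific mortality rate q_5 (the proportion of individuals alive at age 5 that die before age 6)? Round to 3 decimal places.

q_5 = (l_5 − l_6) / l_5 = (0.74 − 0.52) / 0.74
     = 0.22 / 0.74 = 0.297297… → 0.297

0.297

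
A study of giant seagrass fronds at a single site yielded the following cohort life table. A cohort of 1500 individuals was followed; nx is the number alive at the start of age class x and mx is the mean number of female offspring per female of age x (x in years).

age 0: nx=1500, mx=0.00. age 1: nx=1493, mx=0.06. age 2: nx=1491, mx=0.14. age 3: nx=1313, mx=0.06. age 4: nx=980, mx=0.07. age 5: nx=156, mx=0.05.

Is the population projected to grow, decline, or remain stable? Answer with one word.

lx = nx/n0 = nx/1500: 1, 0.99533…, 0.994, 0.87533…, 0.65333…, 0.104
R0 = Σ lx·mx = 0 + 0.05972… + 0.13916 + 0.05252… + 0.045733… + 0.0052 = 0.302333…
R0 < 1, so the population is declining.

declining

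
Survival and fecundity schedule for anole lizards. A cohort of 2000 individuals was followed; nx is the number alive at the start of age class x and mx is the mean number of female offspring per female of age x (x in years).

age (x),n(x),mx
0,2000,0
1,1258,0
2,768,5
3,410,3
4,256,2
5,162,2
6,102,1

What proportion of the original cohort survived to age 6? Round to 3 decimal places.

l_6 = n_6/n_0 = 102/2000 = 0.051 → 0.051

0.051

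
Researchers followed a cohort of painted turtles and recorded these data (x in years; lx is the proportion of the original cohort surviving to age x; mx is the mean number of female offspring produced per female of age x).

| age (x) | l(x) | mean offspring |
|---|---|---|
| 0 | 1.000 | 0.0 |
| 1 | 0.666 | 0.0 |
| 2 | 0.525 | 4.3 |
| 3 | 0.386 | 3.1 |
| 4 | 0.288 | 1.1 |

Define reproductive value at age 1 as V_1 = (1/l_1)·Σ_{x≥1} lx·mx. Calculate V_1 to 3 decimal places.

5.662

lx·mx for x ≥ 1: 0, 2.2575, 1.1966, 0.3168 → sum = 3.7709
V_1 = 3.7709 / l_1 = 3.7709 / 0.666 = 5.662012… → 5.662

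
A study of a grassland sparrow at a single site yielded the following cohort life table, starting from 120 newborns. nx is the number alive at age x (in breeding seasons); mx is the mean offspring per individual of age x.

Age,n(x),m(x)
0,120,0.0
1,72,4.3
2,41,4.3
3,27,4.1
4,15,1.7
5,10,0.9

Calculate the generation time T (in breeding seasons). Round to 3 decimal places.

lx = nx/n0 = nx/120: 1, 0.6, 0.34167…, 0.225, 0.125, 0.08333…
lx·mx: 0, 2.58, 1.469167…, 0.9225, 0.2125, 0.075… → R0 = 5.259167…
x·lx·mx: 0, 2.58, 2.938333…, 2.7675, 0.85, 0.375… → Σ = 9.510833…
T = 9.510833… / 5.259167… = 1.80843… → 1.808

1.808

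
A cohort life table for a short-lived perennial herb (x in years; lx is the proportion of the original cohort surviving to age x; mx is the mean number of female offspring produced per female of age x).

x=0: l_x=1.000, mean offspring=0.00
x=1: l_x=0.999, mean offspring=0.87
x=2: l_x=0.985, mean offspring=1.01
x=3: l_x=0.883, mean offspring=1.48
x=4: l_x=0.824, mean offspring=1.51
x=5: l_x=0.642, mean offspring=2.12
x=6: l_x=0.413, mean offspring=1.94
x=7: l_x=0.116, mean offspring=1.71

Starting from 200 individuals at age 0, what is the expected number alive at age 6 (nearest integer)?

83

Expected survivors = N0 · l_6 = 200 × 0.413 = 82.6 → 83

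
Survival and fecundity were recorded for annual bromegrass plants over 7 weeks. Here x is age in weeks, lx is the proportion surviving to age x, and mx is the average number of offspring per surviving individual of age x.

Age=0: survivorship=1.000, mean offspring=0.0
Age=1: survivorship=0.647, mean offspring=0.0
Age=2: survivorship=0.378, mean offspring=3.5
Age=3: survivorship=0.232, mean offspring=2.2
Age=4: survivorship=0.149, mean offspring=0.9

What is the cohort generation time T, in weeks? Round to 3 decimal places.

2.396

lx·mx: 0, 0, 1.323, 0.5104, 0.1341 → R0 = 1.9675
x·lx·mx: 0, 0, 2.646, 1.5312, 0.5364 → Σ = 4.7136
T = 4.7136 / 1.9675 = 2.395731… → 2.396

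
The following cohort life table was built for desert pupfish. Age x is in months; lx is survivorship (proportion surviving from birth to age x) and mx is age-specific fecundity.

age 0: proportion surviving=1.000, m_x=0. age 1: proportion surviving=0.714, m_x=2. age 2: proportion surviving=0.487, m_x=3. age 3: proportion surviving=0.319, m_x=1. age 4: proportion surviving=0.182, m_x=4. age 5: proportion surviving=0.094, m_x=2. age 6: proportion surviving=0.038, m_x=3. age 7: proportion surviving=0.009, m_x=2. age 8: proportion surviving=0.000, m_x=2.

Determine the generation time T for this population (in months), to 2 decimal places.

lx·mx: 0, 1.428, 1.461, 0.319, 0.728, 0.188, 0.114, 0.018, 0 → R0 = 4.256
x·lx·mx: 0, 1.428, 2.922, 0.957, 2.912, 0.94, 0.684, 0.126, 0 → Σ = 9.969
T = 9.969 / 4.256 = 2.34234… → 2.34

2.34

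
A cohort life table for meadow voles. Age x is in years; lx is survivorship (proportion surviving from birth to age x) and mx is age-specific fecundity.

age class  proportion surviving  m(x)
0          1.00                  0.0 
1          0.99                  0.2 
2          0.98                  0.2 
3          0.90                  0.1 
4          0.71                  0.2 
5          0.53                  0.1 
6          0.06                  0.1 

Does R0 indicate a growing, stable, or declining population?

R0 = Σ lx·mx = 0 + 0.198 + 0.196 + 0.09 + 0.142 + 0.053 + 0.006 = 0.685
R0 < 1, so the population is declining.

declining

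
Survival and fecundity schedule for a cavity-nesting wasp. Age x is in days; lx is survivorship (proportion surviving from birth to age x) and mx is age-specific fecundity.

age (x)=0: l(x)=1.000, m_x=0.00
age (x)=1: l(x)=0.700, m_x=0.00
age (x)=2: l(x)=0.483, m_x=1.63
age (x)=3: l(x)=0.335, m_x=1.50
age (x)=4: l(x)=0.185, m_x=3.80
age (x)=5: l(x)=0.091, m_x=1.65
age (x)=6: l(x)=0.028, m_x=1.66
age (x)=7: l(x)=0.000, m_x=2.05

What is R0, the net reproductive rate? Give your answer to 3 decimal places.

lx·mx by age: 0, 0, 0.78729, 0.5025, 0.703, 0.15015, 0.04648, 0
R0 = Σ lx·mx = 2.18942 → 2.189

2.189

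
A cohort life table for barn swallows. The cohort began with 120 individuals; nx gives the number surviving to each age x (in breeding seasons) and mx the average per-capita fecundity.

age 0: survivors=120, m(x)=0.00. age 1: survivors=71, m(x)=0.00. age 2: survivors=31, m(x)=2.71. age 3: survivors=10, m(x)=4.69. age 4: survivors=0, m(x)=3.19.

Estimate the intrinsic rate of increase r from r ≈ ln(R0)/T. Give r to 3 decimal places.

lx = nx/n0 = nx/120: 1, 0.59167…, 0.25833…, 0.08333…, 0
R0 = Σ lx·mx = 0 + 0 + 0.70008… + 0.39083… + 0 = 1.090917…
Σ x·lx·mx = 2.572667…; T = 2.572667…/1.090917… = 2.35826…
r ≈ ln(R0)/T = ln(1.090917…)/2.35826… = 0.0369… → 0.037

0.037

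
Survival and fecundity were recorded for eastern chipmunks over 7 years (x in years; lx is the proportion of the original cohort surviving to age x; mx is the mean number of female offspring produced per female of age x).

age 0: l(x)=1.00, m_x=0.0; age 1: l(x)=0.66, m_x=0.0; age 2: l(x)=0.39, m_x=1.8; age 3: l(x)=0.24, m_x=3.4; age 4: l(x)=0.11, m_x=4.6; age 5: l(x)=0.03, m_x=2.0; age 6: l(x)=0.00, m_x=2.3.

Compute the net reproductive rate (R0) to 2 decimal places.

2.08

lx·mx by age: 0, 0, 0.702, 0.816, 0.506, 0.06, 0
R0 = Σ lx·mx = 2.084 → 2.08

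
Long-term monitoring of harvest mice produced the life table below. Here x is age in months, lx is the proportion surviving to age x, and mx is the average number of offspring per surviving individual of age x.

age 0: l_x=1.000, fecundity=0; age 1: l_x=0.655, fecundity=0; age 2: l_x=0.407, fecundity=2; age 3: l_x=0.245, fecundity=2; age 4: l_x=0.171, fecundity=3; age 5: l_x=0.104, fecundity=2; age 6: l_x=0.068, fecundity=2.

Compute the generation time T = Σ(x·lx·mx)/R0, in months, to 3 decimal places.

3.242

lx·mx: 0, 0, 0.814, 0.49, 0.513, 0.208, 0.136 → R0 = 2.161
x·lx·mx: 0, 0, 1.628, 1.47, 2.052, 1.04, 0.816 → Σ = 7.006
T = 7.006 / 2.161 = 3.242018… → 3.242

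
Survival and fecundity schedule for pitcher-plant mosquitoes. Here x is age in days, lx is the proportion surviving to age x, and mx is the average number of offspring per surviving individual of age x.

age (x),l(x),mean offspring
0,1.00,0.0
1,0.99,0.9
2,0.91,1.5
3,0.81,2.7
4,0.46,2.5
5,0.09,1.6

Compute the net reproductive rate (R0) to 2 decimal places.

5.74

lx·mx by age: 0, 0.891, 1.365, 2.187, 1.15, 0.144
R0 = Σ lx·mx = 5.737 → 5.74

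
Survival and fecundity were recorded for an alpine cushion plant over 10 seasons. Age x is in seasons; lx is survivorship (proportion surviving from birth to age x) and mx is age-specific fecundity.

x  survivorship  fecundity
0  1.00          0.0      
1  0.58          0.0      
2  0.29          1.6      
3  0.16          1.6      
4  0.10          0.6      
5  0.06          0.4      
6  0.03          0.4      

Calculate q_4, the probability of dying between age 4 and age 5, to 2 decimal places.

q_4 = (l_4 − l_5) / l_4 = (0.1 − 0.06) / 0.1
     = 0.04 / 0.1 = 0.4 → 0.40

0.40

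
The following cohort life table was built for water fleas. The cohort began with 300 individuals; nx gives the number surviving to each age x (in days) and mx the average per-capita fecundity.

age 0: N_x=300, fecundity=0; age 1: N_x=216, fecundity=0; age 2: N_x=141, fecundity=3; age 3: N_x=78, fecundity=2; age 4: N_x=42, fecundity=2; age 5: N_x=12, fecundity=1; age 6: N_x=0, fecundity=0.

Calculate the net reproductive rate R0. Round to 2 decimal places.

2.25

lx = nx/n0 = nx/300: 1, 0.72, 0.47, 0.26, 0.14, 0.04, 0
lx·mx by age: 0, 0, 1.41, 0.52, 0.28, 0.04, 0
R0 = Σ lx·mx = 2.25 → 2.25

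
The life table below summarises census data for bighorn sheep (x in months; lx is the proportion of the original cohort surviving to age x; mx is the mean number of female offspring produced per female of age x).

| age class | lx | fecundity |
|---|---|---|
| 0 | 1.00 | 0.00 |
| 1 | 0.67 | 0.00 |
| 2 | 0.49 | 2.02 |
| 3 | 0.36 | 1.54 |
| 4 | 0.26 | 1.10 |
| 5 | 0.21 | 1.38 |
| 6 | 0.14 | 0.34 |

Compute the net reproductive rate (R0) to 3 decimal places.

2.168

lx·mx by age: 0, 0, 0.9898, 0.5544, 0.286, 0.2898, 0.0476
R0 = Σ lx·mx = 2.1676 → 2.168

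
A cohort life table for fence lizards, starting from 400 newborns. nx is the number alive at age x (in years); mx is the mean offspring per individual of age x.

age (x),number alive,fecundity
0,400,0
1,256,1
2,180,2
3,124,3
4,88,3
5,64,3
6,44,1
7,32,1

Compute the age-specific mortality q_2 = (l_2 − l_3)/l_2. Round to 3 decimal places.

0.311

lx = nx/n0 = nx/400: 1, 0.64, 0.45, 0.31, 0.22, 0.16, 0.11, 0.08
q_2 = (l_2 − l_3) / l_2 = (0.45 − 0.31) / 0.45
     = 0.14 / 0.45 = 0.311111… → 0.311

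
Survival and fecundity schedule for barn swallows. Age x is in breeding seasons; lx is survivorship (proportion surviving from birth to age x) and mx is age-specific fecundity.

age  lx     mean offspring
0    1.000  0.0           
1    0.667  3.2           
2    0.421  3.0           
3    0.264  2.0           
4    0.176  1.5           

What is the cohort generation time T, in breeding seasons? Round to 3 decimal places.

lx·mx: 0, 2.1344, 1.263, 0.528, 0.264 → R0 = 4.1894
x·lx·mx: 0, 2.1344, 2.526, 1.584, 1.056 → Σ = 7.3004
T = 7.3004 / 4.1894 = 1.742588… → 1.743

1.743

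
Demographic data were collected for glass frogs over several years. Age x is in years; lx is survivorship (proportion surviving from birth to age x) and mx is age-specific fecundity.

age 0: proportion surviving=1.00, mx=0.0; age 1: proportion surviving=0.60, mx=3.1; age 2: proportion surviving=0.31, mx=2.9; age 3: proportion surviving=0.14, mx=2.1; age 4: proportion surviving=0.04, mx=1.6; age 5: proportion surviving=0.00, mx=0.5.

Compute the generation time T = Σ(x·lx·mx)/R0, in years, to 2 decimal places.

1.54

lx·mx: 0, 1.86, 0.899, 0.294, 0.064, 0 → R0 = 3.117
x·lx·mx: 0, 1.86, 1.798, 0.882, 0.256, 0 → Σ = 4.796
T = 4.796 / 3.117 = 1.538659… → 1.54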